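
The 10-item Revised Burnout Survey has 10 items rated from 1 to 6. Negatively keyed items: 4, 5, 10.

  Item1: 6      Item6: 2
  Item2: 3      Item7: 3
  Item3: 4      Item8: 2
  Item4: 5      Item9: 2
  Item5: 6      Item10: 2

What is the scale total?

30

Reverse-coded items (reversed = (1+6) − raw = 7 − raw):
  item 4: 7 − 5 = 2
  item 5: 7 − 6 = 1
  item 10: 7 − 2 = 5
Scored items: 6, 3, 4, 2, 1, 2, 3, 2, 2, 5
Total = 6 + 3 + 4 + 2 + 1 + 2 + 3 + 2 + 2 + 5 = 30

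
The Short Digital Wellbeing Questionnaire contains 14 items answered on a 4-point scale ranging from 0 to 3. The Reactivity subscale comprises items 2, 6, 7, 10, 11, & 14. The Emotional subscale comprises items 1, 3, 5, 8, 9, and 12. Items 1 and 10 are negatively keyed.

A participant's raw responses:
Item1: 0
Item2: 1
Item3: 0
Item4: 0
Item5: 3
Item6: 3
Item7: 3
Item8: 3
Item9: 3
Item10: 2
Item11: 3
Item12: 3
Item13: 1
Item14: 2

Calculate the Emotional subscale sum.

15

Emotional items: 1, 3, 5, 8, 9, 12.
Of these, item 1 is negatively keyed; reversed = (0+3) − raw = 3 − raw.
  item 1: 3 − 0 = 3
  item 3: 0
  item 5: 3
  item 8: 3
  item 9: 3
  item 12: 3
Sum = 3 + 0 + 3 + 3 + 3 + 3 = 15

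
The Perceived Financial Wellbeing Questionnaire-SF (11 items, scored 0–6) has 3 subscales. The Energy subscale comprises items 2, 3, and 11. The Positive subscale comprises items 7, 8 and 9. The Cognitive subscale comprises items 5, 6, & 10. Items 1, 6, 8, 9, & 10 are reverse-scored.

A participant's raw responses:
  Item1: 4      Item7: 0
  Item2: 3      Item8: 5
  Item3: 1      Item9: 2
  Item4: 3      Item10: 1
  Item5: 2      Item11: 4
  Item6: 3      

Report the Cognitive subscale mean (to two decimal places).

Cognitive items: 5, 6, 10.
Of these, items 6 and 10 are reverse-scored; reversed = (0+6) − raw = 6 − raw.
  item 5: 2
  item 6: 6 − 3 = 3
  item 10: 6 − 1 = 5
Sum = 2 + 3 + 5 = 10
Mean = 10 / 3 = 3.33

3.33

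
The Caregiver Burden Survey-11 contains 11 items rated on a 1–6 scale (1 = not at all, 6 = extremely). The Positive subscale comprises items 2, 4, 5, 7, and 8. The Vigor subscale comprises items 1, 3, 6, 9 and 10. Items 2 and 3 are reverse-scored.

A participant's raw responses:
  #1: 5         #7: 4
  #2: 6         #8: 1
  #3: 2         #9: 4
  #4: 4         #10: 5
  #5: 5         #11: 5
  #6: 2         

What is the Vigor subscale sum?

Vigor items: 1, 3, 6, 9, 10.
Of these, item 3 is reverse-scored; reverse-coded value = 7 − response.
  item 1: 5
  item 3: 7 − 2 = 5
  item 6: 2
  item 9: 4
  item 10: 5
Sum = 5 + 5 + 2 + 4 + 5 = 21

21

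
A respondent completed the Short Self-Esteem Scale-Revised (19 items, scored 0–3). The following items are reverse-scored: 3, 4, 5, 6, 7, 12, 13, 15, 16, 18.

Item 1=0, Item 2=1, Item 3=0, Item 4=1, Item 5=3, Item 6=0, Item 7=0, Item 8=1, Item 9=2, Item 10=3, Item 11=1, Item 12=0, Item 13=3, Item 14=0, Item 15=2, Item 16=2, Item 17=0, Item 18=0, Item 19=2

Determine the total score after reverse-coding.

Raw sum = 21. Reverse-scored items: 3, 4, 5, 6, 7, 12, 13, 15, 16, 18; their raw sum = 11.
Each reversal replaces raw with 3 − raw, changing the total by 3 − 2·raw per item.
Total = 21 + 10·3 − 2·11 = 21 + 30 − 22 = 29

29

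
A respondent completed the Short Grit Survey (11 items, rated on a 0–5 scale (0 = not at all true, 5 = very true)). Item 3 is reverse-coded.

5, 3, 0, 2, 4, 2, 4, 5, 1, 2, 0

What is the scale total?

Reversing item 3 with 5 − raw:
Total = 5 + 3 + (5−0) + 2 + 4 + 2 + 4 + 5 + 1 + 2 + 0
      = 5 + 3 + 5 + 2 + 4 + 2 + 4 + 5 + 1 + 2 + 0 = 33

33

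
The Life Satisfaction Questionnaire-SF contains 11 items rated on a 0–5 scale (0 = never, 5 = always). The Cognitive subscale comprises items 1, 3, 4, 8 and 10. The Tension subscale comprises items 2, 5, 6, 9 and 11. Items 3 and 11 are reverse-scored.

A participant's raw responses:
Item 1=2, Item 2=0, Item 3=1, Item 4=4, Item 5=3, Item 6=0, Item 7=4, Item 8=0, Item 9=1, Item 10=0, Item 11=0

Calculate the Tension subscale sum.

9

Tension items: 2, 5, 6, 9, 11.
Of these, item 11 is reverse-scored; reverse-coded value = 5 − response.
  item 2: 0
  item 5: 3
  item 6: 0
  item 9: 1
  item 11: 5 − 0 = 5
Sum = 0 + 3 + 0 + 1 + 5 = 9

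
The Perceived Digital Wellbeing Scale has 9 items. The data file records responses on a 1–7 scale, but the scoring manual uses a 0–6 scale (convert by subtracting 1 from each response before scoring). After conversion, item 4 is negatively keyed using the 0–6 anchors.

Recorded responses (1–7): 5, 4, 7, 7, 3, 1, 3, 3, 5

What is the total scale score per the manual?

Convert to 0–6: 4, 3, 6, 6, 2, 0, 2, 2, 4
Reverse-coded (reversed = (0+6) − raw = 6 − raw):
  item 4: 6 − 6 = 0
Scored: 4, 3, 6, 0, 2, 0, 2, 2, 4
Total = 23

23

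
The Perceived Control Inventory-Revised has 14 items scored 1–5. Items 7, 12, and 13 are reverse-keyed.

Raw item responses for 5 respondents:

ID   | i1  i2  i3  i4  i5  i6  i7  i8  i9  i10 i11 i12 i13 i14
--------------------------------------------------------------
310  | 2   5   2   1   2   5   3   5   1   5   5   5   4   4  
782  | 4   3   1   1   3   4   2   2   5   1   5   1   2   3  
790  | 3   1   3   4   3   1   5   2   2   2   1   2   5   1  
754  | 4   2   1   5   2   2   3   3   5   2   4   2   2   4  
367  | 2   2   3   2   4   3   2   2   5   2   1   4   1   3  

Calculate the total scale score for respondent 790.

Respondent 790 raw: 3, 1, 3, 4, 3, 1, 5, 2, 2, 2, 1, 2, 5, 1.
Reverse-coded (on a 1–5 scale, reversed = 6 − raw):
  item 1: 3
  item 2: 1
  item 3: 3
  item 4: 4
  item 5: 3
  item 6: 1
  item 7: 6 − 5 = 1
  item 8: 2
  item 9: 2
  item 10: 2
  item 11: 1
  item 12: 6 − 2 = 4
  item 13: 6 − 5 = 1
  item 14: 1
Sum = 3 + 1 + 3 + 4 + 3 + 1 + 1 + 2 + 2 + 2 + 1 + 4 + 1 + 1 = 29

29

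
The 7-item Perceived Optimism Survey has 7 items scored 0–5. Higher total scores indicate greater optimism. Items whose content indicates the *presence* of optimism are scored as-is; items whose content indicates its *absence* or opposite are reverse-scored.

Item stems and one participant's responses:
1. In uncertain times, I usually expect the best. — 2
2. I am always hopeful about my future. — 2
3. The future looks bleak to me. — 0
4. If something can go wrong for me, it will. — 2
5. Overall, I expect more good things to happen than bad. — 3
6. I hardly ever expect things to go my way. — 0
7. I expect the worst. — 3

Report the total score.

Items 3, 4, 6, 7 describe the absence/opposite of optimism → reverse-score.
reversed = (0+5) − raw = 5 − raw.
  item 1: 2
  item 2: 2
  item 3: 5 − 0 = 5
  item 4: 5 − 2 = 3
  item 5: 3
  item 6: 5 − 0 = 5
  item 7: 5 − 3 = 2
Total = 2 + 2 + 5 + 3 + 3 + 5 + 2 = 22

22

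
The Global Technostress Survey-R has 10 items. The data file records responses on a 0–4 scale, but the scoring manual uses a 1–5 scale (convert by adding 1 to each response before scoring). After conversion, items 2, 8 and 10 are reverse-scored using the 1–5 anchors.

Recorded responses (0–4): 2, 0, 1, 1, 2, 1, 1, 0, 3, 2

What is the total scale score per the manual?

31

Convert to 1–5: 3, 1, 2, 2, 3, 2, 2, 1, 4, 3
Reverse-coded (reverse-coded value = 6 − response):
  item 2: 6 − 1 = 5
  item 8: 6 − 1 = 5
  item 10: 6 − 3 = 3
Scored: 3, 5, 2, 2, 3, 2, 2, 5, 4, 3
Total = 31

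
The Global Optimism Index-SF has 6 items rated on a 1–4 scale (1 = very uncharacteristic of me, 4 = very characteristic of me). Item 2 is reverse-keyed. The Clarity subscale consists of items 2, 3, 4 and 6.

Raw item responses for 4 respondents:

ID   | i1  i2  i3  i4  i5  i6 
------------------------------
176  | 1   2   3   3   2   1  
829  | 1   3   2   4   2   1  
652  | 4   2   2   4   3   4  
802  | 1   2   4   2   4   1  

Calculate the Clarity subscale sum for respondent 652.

13

Respondent 652 raw: 4, 2, 2, 4, 3, 4.
Clarity items: 2, 3, 4, 6.
Reverse-coded (on a 1–4 scale, reversed = 5 − raw):
  item 2: 5 − 2 = 3
  item 3: 2
  item 4: 4
  item 6: 4
Sum = 3 + 2 + 4 + 4 = 13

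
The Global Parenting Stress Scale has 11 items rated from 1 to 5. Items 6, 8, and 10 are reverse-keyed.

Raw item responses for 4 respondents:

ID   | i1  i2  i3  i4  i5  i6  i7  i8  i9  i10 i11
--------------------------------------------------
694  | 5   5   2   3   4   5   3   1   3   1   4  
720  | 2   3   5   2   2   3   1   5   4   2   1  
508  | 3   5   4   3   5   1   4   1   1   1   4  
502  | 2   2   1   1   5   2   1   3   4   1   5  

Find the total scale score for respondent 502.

Respondent 502 raw: 2, 2, 1, 1, 5, 2, 1, 3, 4, 1, 5.
Reverse-coded (reversed = (1+5) − raw = 6 − raw):
  item 1: 2
  item 2: 2
  item 3: 1
  item 4: 1
  item 5: 5
  item 6: 6 − 2 = 4
  item 7: 1
  item 8: 6 − 3 = 3
  item 9: 4
  item 10: 6 − 1 = 5
  item 11: 5
Sum = 2 + 2 + 1 + 1 + 5 + 4 + 1 + 3 + 4 + 5 + 5 = 33

33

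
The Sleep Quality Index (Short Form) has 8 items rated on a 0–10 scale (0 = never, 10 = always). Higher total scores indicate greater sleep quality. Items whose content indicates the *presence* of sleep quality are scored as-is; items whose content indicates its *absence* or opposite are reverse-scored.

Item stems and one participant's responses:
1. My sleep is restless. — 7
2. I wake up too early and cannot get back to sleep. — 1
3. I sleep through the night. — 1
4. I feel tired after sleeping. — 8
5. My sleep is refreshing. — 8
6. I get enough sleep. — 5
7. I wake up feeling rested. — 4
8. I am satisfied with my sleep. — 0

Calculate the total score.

32

Items 1, 2, 4 describe the absence/opposite of sleep quality → reverse-score.
on a 0–10 scale, reversed = 10 − raw.
  item 1: 10 − 7 = 3
  item 2: 10 − 1 = 9
  item 3: 1
  item 4: 10 − 8 = 2
  item 5: 8
  item 6: 5
  item 7: 4
  item 8: 0
Total = 3 + 9 + 1 + 2 + 8 + 5 + 4 + 0 = 32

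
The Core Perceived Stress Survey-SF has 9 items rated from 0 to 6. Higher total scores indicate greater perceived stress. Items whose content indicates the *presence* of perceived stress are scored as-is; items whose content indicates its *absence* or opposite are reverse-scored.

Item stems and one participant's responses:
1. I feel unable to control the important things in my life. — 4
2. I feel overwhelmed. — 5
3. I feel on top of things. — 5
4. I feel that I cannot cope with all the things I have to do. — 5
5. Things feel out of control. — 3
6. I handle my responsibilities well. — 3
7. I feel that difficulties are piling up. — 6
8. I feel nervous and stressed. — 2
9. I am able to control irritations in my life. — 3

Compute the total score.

32

Items 3, 6, 9 describe the absence/opposite of perceived stress → reverse-score.
on a 0–6 scale, reversed = 6 − raw.
  item 1: 4
  item 2: 5
  item 3: 6 − 5 = 1
  item 4: 5
  item 5: 3
  item 6: 6 − 3 = 3
  item 7: 6
  item 8: 2
  item 9: 6 − 3 = 3
Total = 4 + 5 + 1 + 5 + 3 + 3 + 6 + 2 + 3 = 32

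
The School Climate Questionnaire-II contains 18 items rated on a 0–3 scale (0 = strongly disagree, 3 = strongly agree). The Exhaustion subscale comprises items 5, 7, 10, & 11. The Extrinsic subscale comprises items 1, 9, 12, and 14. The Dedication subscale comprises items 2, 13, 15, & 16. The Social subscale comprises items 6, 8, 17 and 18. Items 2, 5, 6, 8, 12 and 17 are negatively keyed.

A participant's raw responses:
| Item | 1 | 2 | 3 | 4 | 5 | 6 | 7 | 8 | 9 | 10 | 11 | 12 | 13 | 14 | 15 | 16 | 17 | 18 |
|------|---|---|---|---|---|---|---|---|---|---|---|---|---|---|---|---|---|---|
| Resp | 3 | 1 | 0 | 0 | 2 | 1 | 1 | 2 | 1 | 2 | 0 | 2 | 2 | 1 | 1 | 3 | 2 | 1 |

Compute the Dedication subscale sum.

Dedication items: 2, 13, 15, 16.
Of these, item 2 is negatively keyed; on a 0–3 scale, reversed = 3 − raw.
  item 2: 3 − 1 = 2
  item 13: 2
  item 15: 1
  item 16: 3
Sum = 2 + 2 + 1 + 3 = 8

8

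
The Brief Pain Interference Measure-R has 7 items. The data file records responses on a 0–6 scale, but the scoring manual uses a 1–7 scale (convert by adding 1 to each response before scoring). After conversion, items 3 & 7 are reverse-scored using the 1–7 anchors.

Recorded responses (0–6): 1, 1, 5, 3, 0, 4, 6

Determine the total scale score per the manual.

17

Convert to 1–7: 2, 2, 6, 4, 1, 5, 7
Reverse-coded (reverse-coded value = 8 − response):
  item 3: 8 − 6 = 2
  item 7: 8 − 7 = 1
Scored: 2, 2, 2, 4, 1, 5, 1
Total = 17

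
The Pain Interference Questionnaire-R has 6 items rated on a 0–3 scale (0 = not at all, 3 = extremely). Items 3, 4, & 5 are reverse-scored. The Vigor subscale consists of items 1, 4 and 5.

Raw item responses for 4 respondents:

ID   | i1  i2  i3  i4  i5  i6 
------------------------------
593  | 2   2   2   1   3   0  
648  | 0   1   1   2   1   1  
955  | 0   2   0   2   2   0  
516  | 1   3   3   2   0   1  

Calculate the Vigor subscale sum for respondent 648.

Respondent 648 raw: 0, 1, 1, 2, 1, 1.
Vigor items: 1, 4, 5.
Reverse-coded (reverse-coded value = 3 − response):
  item 1: 0
  item 4: 3 − 2 = 1
  item 5: 3 − 1 = 2
Sum = 0 + 1 + 2 = 3

3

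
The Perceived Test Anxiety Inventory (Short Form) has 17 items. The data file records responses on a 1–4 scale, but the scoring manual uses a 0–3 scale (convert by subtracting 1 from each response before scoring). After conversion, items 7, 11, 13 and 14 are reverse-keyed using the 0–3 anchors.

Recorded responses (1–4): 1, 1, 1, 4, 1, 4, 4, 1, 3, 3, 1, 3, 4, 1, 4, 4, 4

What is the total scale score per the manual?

27

Convert to 0–3: 0, 0, 0, 3, 0, 3, 3, 0, 2, 2, 0, 2, 3, 0, 3, 3, 3
Reverse-coded (reversed = (0+3) − raw = 3 − raw):
  item 7: 3 − 3 = 0
  item 11: 3 − 0 = 3
  item 13: 3 − 3 = 0
  item 14: 3 − 0 = 3
Scored: 0, 0, 0, 3, 0, 3, 0, 0, 2, 2, 3, 2, 0, 3, 3, 3, 3
Total = 27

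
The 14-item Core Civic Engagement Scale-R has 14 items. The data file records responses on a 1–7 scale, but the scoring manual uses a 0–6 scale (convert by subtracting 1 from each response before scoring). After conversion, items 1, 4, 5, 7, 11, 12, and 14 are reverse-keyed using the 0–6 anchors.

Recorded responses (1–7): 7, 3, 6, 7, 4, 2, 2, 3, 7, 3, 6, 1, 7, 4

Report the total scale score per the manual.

42

Convert to 0–6: 6, 2, 5, 6, 3, 1, 1, 2, 6, 2, 5, 0, 6, 3
Reverse-coded (on a 0–6 scale, reversed = 6 − raw):
  item 1: 6 − 6 = 0
  item 4: 6 − 6 = 0
  item 5: 6 − 3 = 3
  item 7: 6 − 1 = 5
  item 11: 6 − 5 = 1
  item 12: 6 − 0 = 6
  item 14: 6 − 3 = 3
Scored: 0, 2, 5, 0, 3, 1, 5, 2, 6, 2, 1, 6, 6, 3
Total = 42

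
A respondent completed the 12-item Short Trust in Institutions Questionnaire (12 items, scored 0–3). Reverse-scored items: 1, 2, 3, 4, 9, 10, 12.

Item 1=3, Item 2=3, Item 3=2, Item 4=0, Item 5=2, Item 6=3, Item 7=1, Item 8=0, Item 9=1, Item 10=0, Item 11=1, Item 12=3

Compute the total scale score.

16

Apply reverse scoring (reverse-coded value = 3 − response):
  item 1: 3 − 3 = 0
  item 2: 3 − 3 = 0
  item 3: 3 − 2 = 1
  item 4: 3 − 0 = 3
  item 9: 3 − 1 = 2
  item 10: 3 − 0 = 3
  item 12: 3 − 3 = 0
Scored responses: 0, 0, 1, 3, 2, 3, 1, 0, 2, 3, 1, 0
Total = 0 + 0 + 1 + 3 + 2 + 3 + 1 + 0 + 2 + 3 + 1 + 0 = 16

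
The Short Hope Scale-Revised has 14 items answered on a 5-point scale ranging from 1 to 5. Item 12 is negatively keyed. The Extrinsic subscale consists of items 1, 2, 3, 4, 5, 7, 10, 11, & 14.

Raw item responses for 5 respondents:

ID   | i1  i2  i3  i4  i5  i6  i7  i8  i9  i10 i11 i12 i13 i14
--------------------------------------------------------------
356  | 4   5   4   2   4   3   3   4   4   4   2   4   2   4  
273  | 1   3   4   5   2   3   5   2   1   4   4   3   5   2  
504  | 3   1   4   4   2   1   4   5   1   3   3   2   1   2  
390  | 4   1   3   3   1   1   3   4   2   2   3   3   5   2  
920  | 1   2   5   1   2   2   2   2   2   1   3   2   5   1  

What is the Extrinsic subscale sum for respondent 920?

Respondent 920 raw: 1, 2, 5, 1, 2, 2, 2, 2, 2, 1, 3, 2, 5, 1.
Extrinsic items: 1, 2, 3, 4, 5, 7, 10, 11, 14.
Reverse-coded (reverse-coded value = 6 − response):
  item 1: 1
  item 2: 2
  item 3: 5
  item 4: 1
  item 5: 2
  item 7: 2
  item 10: 1
  item 11: 3
  item 14: 1
Sum = 1 + 2 + 5 + 1 + 2 + 2 + 1 + 3 + 1 = 18

18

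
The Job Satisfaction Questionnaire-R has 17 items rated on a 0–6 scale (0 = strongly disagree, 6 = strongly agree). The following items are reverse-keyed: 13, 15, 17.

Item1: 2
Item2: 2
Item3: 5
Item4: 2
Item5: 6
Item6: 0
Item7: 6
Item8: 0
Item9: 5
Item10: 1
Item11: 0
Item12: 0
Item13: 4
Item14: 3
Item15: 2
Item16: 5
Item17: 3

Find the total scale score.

Reverse-coded items (reverse-coded value = 6 − response):
  item 13: 6 − 4 = 2
  item 15: 6 − 2 = 4
  item 17: 6 − 3 = 3
After reverse-coding: 2, 2, 5, 2, 6, 0, 6, 0, 5, 1, 0, 0, 2, 3, 4, 5, 3
Total = 2 + 2 + 5 + 2 + 6 + 0 + 6 + 0 + 5 + 1 + 0 + 0 + 2 + 3 + 4 + 5 + 3 = 46

46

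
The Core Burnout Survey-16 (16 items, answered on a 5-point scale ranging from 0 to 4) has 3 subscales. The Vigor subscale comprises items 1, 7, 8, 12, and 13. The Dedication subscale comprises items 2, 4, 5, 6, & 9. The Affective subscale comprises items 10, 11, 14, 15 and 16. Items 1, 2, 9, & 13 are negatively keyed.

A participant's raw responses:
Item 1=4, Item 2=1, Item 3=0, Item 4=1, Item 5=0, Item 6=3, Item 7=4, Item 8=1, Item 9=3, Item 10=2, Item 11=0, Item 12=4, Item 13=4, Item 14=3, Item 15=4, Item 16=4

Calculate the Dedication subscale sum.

8

Dedication items: 2, 4, 5, 6, 9.
Of these, items 2 and 9 are negatively keyed; reversed = (0+4) − raw = 4 − raw.
  item 2: 4 − 1 = 3
  item 4: 1
  item 5: 0
  item 6: 3
  item 9: 4 − 3 = 1
Sum = 3 + 1 + 0 + 3 + 1 = 8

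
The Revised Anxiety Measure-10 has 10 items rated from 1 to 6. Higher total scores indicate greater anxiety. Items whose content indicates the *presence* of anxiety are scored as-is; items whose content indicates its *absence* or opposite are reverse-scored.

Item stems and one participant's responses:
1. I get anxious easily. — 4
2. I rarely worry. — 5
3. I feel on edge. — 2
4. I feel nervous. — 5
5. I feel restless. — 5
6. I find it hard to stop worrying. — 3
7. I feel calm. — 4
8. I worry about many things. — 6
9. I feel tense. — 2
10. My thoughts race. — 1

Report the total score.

33

Items 2, 7 describe the absence/opposite of anxiety → reverse-score.
reverse-coded value = 7 − response.
  item 1: 4
  item 2: 7 − 5 = 2
  item 3: 2
  item 4: 5
  item 5: 5
  item 6: 3
  item 7: 7 − 4 = 3
  item 8: 6
  item 9: 2
  item 10: 1
Total = 4 + 2 + 2 + 5 + 5 + 3 + 3 + 6 + 2 + 1 = 33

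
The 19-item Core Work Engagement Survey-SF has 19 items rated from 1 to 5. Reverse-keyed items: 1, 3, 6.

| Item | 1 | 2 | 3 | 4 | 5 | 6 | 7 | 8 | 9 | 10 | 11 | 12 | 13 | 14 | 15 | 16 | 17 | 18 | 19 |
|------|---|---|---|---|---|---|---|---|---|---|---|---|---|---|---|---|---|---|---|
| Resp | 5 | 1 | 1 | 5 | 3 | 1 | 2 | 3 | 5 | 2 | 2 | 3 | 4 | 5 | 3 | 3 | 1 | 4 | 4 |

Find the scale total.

61

Raw sum = 57. Reverse-keyed items: 1, 3, 6; their raw sum = 7.
Each reversal replaces raw with 6 − raw, changing the total by 6 − 2·raw per item.
Total = 57 + 3·6 − 2·7 = 57 + 18 − 14 = 61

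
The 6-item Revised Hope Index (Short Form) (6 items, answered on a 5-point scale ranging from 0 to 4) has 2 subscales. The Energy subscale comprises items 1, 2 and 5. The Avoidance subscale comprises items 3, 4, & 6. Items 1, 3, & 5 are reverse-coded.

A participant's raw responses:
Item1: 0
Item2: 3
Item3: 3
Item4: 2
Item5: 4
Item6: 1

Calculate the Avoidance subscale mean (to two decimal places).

Avoidance items: 3, 4, 6.
Of these, item 3 is reverse-coded; on a 0–4 scale, reversed = 4 − raw.
  item 3: 4 − 3 = 1
  item 4: 2
  item 6: 1
Sum = 1 + 2 + 1 = 4
Mean = 4 / 3 = 1.33

1.33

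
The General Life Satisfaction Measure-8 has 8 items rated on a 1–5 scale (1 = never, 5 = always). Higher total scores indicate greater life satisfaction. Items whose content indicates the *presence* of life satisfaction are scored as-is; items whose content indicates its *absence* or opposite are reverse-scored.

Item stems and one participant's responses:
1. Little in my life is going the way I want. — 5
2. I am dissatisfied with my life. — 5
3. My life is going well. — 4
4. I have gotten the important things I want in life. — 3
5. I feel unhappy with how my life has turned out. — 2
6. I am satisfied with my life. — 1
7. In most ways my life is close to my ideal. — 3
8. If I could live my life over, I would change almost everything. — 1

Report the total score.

Items 1, 2, 5, 8 describe the absence/opposite of life satisfaction → reverse-score.
reversed = (1+5) − raw = 6 − raw.
  item 1: 6 − 5 = 1
  item 2: 6 − 5 = 1
  item 3: 4
  item 4: 3
  item 5: 6 − 2 = 4
  item 6: 1
  item 7: 3
  item 8: 6 − 1 = 5
Total = 1 + 1 + 4 + 3 + 4 + 1 + 3 + 5 = 22

22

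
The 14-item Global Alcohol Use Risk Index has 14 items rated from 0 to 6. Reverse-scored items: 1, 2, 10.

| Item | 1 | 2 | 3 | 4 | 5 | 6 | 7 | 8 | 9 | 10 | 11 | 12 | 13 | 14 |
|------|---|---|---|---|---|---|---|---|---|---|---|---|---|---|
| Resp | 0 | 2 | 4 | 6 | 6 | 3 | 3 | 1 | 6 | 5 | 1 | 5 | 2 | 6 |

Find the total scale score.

Reverse-scored items use 6 − raw:
  item 1: 6 − 0 = 6
  item 2: 6 − 2 = 4
  item 10: 6 − 5 = 1
After reverse-coding: 6, 4, 4, 6, 6, 3, 3, 1, 6, 1, 1, 5, 2, 6
Total = 6 + 4 + 4 + 6 + 6 + 3 + 3 + 1 + 6 + 1 + 1 + 5 + 2 + 6 = 54

54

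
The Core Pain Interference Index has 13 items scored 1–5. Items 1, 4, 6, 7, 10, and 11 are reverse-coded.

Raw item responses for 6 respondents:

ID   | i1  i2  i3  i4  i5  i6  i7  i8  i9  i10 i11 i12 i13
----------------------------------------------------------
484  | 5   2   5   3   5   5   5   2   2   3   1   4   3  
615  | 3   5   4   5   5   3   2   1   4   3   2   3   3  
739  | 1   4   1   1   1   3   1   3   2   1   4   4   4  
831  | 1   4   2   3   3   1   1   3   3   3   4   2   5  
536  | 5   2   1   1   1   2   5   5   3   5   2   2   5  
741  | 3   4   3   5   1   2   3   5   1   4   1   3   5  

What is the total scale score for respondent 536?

35

Respondent 536 raw: 5, 2, 1, 1, 1, 2, 5, 5, 3, 5, 2, 2, 5.
Reverse-coded (reversed = (1+5) − raw = 6 − raw):
  item 1: 6 − 5 = 1
  item 2: 2
  item 3: 1
  item 4: 6 − 1 = 5
  item 5: 1
  item 6: 6 − 2 = 4
  item 7: 6 − 5 = 1
  item 8: 5
  item 9: 3
  item 10: 6 − 5 = 1
  item 11: 6 − 2 = 4
  item 12: 2
  item 13: 5
Sum = 1 + 2 + 1 + 5 + 1 + 4 + 1 + 5 + 3 + 1 + 4 + 2 + 5 = 35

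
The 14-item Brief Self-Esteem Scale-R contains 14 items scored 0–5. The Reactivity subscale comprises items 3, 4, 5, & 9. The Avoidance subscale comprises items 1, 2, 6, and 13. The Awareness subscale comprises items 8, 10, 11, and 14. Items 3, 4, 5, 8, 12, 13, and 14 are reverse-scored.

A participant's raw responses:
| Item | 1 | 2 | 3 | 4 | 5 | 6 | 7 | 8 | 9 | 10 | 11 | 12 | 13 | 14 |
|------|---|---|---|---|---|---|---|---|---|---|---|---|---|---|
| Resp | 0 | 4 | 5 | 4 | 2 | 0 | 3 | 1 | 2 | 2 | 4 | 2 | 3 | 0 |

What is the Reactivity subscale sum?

6

Reactivity items: 3, 4, 5, 9.
Of these, items 3, 4, & 5 are reverse-scored; reversed = (0+5) − raw = 5 − raw.
  item 3: 5 − 5 = 0
  item 4: 5 − 4 = 1
  item 5: 5 − 2 = 3
  item 9: 2
Sum = 0 + 1 + 3 + 2 = 6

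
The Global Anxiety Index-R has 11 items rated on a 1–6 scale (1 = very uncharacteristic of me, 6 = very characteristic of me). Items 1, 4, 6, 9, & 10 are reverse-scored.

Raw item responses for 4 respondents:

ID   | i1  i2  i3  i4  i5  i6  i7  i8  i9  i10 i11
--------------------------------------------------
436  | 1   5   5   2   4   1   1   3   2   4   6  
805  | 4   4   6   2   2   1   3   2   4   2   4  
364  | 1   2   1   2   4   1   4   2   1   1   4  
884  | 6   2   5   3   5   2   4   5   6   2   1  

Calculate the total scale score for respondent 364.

46

Respondent 364 raw: 1, 2, 1, 2, 4, 1, 4, 2, 1, 1, 4.
Reverse-coded (reverse-coded value = 7 − response):
  item 1: 7 − 1 = 6
  item 2: 2
  item 3: 1
  item 4: 7 − 2 = 5
  item 5: 4
  item 6: 7 − 1 = 6
  item 7: 4
  item 8: 2
  item 9: 7 − 1 = 6
  item 10: 7 − 1 = 6
  item 11: 4
Sum = 6 + 2 + 1 + 5 + 4 + 6 + 4 + 2 + 6 + 6 + 4 = 46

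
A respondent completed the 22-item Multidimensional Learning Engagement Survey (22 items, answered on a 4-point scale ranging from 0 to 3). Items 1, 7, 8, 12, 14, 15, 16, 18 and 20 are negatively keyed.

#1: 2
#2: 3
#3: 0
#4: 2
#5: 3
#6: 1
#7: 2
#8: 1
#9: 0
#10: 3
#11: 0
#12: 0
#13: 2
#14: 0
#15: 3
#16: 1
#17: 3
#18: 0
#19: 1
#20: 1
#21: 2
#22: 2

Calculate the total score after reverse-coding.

Negatively keyed items use 3 − raw:
  item 1: 3 − 2 = 1
  item 7: 3 − 2 = 1
  item 8: 3 − 1 = 2
  item 12: 3 − 0 = 3
  item 14: 3 − 0 = 3
  item 15: 3 − 3 = 0
  item 16: 3 − 1 = 2
  item 18: 3 − 0 = 3
  item 20: 3 − 1 = 2
After reverse-coding: 1, 3, 0, 2, 3, 1, 1, 2, 0, 3, 0, 3, 2, 3, 0, 2, 3, 3, 1, 2, 2, 2
Total = 1 + 3 + 0 + 2 + 3 + 1 + 1 + 2 + 0 + 3 + 0 + 3 + 2 + 3 + 0 + 2 + 3 + 3 + 1 + 2 + 2 + 2 = 39

39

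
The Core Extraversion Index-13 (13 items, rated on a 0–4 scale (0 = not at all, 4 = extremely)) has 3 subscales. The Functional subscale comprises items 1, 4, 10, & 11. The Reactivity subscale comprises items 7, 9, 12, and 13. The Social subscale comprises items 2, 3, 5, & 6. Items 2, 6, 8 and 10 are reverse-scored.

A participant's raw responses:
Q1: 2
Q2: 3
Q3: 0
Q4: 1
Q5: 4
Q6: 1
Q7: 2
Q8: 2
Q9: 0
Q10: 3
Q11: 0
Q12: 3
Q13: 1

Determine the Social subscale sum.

8

Social items: 2, 3, 5, 6.
Of these, items 2 and 6 are reverse-scored; reversed = (0+4) − raw = 4 − raw.
  item 2: 4 − 3 = 1
  item 3: 0
  item 5: 4
  item 6: 4 − 1 = 3
Sum = 1 + 0 + 4 + 3 = 8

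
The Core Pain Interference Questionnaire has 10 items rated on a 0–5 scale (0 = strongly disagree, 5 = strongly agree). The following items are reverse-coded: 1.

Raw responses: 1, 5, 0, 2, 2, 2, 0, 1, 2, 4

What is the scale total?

22

Reverse-coded items use 5 − raw:
  item 1: 5 − 1 = 4
Scored responses: 4, 5, 0, 2, 2, 2, 0, 1, 2, 4
Total = 4 + 5 + 0 + 2 + 2 + 2 + 0 + 1 + 2 + 4 = 22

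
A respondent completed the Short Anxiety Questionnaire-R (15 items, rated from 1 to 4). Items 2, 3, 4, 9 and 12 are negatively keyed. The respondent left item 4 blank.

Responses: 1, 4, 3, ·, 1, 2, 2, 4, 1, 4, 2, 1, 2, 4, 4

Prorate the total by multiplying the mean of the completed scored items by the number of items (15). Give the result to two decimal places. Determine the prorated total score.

39.64

Reverse-coded (on a 1–4 scale, reversed = 5 − raw):
  item 2: 5 − 4 = 1
  item 3: 5 − 3 = 2
  item 9: 5 − 1 = 4
  item 12: 5 − 1 = 4
Completed scored items (14 of 15): 1, 1, 2, 1, 2, 2, 4, 4, 4, 2, 4, 2, 4, 4; sum = 37.
Person mean = 37 / 14 ≈ 2.6429
Prorated total = (37 / 14) × 15 = 39.64 (to 2 dp)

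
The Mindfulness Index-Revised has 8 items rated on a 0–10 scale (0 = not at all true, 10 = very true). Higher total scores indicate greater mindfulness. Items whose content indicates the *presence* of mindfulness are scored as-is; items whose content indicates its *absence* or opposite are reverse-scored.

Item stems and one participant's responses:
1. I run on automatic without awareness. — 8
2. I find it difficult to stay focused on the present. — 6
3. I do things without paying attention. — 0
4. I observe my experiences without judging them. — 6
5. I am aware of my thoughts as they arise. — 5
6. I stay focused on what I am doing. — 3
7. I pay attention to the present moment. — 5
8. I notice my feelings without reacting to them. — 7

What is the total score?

Items 1, 2, 3 describe the absence/opposite of mindfulness → reverse-score.
on a 0–10 scale, reversed = 10 − raw.
  item 1: 10 − 8 = 2
  item 2: 10 − 6 = 4
  item 3: 10 − 0 = 10
  item 4: 6
  item 5: 5
  item 6: 3
  item 7: 5
  item 8: 7
Total = 2 + 4 + 10 + 6 + 5 + 3 + 5 + 7 = 42

42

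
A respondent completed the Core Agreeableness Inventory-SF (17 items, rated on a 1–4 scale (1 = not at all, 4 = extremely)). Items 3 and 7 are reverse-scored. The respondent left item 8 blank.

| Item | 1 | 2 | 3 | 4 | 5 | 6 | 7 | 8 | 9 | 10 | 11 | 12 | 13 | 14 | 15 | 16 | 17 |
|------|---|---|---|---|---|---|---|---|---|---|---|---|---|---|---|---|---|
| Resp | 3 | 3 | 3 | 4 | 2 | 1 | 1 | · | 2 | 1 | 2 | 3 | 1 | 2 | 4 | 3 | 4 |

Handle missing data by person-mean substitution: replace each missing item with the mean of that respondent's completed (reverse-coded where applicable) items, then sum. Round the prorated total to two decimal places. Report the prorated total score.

43.56

Reverse-coded (on a 1–4 scale, reversed = 5 − raw):
  item 3: 5 − 3 = 2
  item 7: 5 − 1 = 4
Completed scored items (16 of 17): 3, 3, 2, 4, 2, 1, 4, 2, 1, 2, 3, 1, 2, 4, 3, 4; sum = 41.
Person mean = 41 / 16 ≈ 2.5625
Prorated total = (41 / 16) × 17 = 43.56 (to 2 dp)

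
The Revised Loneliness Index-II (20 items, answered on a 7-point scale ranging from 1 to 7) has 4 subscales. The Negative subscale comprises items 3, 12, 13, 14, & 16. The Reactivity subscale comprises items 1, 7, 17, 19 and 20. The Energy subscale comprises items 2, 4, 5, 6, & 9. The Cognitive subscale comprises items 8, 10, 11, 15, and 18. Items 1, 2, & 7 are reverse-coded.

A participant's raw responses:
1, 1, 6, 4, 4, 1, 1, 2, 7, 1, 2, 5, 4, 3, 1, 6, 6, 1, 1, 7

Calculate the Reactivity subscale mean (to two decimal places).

5.60

Reactivity items: 1, 7, 17, 19, 20.
Of these, items 1 and 7 are reverse-coded; on a 1–7 scale, reversed = 8 − raw.
  item 1: 8 − 1 = 7
  item 7: 8 − 1 = 7
  item 17: 6
  item 19: 1
  item 20: 7
Sum = 7 + 7 + 6 + 1 + 7 = 28
Mean = 28 / 5 = 5.60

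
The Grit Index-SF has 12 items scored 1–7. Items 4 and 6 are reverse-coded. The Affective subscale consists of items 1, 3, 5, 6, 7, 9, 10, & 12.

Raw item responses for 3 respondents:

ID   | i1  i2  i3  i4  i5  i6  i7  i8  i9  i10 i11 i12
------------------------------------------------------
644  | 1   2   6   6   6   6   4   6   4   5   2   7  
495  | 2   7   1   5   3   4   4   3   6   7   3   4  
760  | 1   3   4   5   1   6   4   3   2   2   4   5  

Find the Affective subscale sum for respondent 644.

35

Respondent 644 raw: 1, 2, 6, 6, 6, 6, 4, 6, 4, 5, 2, 7.
Affective items: 1, 3, 5, 6, 7, 9, 10, 12.
Reverse-coded (on a 1–7 scale, reversed = 8 − raw):
  item 1: 1
  item 3: 6
  item 5: 6
  item 6: 8 − 6 = 2
  item 7: 4
  item 9: 4
  item 10: 5
  item 12: 7
Sum = 1 + 6 + 6 + 2 + 4 + 4 + 5 + 7 = 35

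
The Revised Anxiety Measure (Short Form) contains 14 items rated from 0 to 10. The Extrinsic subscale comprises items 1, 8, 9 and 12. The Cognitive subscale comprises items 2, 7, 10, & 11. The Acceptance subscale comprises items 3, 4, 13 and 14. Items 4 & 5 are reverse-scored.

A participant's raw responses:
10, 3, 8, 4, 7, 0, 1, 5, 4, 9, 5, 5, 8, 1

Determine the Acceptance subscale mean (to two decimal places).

5.75

Acceptance items: 3, 4, 13, 14.
Of these, item 4 is reverse-scored; reverse-coded value = 10 − response.
  item 3: 8
  item 4: 10 − 4 = 6
  item 13: 8
  item 14: 1
Sum = 8 + 6 + 8 + 1 = 23
Mean = 23 / 4 = 5.75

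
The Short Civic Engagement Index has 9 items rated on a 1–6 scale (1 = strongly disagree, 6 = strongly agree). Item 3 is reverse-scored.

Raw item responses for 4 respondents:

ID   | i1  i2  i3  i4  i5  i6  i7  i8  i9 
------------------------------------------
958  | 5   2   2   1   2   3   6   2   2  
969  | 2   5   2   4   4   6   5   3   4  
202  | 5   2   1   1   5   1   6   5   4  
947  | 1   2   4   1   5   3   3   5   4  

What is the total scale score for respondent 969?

Respondent 969 raw: 2, 5, 2, 4, 4, 6, 5, 3, 4.
Reverse-coded (on a 1–6 scale, reversed = 7 − raw):
  item 1: 2
  item 2: 5
  item 3: 7 − 2 = 5
  item 4: 4
  item 5: 4
  item 6: 6
  item 7: 5
  item 8: 3
  item 9: 4
Sum = 2 + 5 + 5 + 4 + 4 + 6 + 5 + 3 + 4 = 38

38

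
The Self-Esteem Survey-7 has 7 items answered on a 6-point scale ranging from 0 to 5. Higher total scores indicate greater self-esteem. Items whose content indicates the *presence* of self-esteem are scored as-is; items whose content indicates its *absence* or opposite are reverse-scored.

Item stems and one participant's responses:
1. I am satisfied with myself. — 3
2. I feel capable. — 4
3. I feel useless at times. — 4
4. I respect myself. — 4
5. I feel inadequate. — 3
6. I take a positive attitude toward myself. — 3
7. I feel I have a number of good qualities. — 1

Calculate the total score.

18

Items 3, 5 describe the absence/opposite of self-esteem → reverse-score.
reverse-coded value = 5 − response.
  item 1: 3
  item 2: 4
  item 3: 5 − 4 = 1
  item 4: 4
  item 5: 5 − 3 = 2
  item 6: 3
  item 7: 1
Total = 3 + 4 + 1 + 4 + 2 + 3 + 1 = 18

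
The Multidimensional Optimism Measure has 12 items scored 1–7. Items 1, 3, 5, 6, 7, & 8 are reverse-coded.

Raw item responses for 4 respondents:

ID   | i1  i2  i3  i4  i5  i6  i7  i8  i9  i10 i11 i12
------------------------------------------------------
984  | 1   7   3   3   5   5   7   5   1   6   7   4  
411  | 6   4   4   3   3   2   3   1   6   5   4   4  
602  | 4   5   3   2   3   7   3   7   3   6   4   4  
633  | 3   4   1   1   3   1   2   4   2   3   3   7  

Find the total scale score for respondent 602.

45

Respondent 602 raw: 4, 5, 3, 2, 3, 7, 3, 7, 3, 6, 4, 4.
Reverse-coded (on a 1–7 scale, reversed = 8 − raw):
  item 1: 8 − 4 = 4
  item 2: 5
  item 3: 8 − 3 = 5
  item 4: 2
  item 5: 8 − 3 = 5
  item 6: 8 − 7 = 1
  item 7: 8 − 3 = 5
  item 8: 8 − 7 = 1
  item 9: 3
  item 10: 6
  item 11: 4
  item 12: 4
Sum = 4 + 5 + 5 + 2 + 5 + 1 + 5 + 1 + 3 + 6 + 4 + 4 = 45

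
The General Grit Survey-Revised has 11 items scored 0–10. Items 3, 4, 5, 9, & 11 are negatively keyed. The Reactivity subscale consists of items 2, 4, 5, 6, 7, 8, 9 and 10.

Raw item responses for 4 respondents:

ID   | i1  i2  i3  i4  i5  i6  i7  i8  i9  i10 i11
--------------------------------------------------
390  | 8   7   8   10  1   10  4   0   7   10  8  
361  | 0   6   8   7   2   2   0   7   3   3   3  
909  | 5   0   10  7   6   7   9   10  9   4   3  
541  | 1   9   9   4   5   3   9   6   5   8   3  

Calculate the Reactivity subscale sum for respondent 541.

51

Respondent 541 raw: 1, 9, 9, 4, 5, 3, 9, 6, 5, 8, 3.
Reactivity items: 2, 4, 5, 6, 7, 8, 9, 10.
Reverse-coded (on a 0–10 scale, reversed = 10 − raw):
  item 2: 9
  item 4: 10 − 4 = 6
  item 5: 10 − 5 = 5
  item 6: 3
  item 7: 9
  item 8: 6
  item 9: 10 − 5 = 5
  item 10: 8
Sum = 9 + 6 + 5 + 3 + 9 + 6 + 5 + 8 = 51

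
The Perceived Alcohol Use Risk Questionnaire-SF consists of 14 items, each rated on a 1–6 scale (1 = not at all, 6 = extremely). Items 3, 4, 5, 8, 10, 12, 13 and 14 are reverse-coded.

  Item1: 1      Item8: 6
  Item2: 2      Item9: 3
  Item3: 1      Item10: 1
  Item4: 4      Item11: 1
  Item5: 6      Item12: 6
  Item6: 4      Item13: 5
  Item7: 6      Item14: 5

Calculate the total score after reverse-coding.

Reverse-coded items (reverse-coded value = 7 − response):
  item 3: 7 − 1 = 6
  item 4: 7 − 4 = 3
  item 5: 7 − 6 = 1
  item 8: 7 − 6 = 1
  item 10: 7 − 1 = 6
  item 12: 7 − 6 = 1
  item 13: 7 − 5 = 2
  item 14: 7 − 5 = 2
Scored responses: 1, 2, 6, 3, 1, 4, 6, 1, 3, 6, 1, 1, 2, 2
Total = 1 + 2 + 6 + 3 + 1 + 4 + 6 + 1 + 3 + 6 + 1 + 1 + 2 + 2 = 39

39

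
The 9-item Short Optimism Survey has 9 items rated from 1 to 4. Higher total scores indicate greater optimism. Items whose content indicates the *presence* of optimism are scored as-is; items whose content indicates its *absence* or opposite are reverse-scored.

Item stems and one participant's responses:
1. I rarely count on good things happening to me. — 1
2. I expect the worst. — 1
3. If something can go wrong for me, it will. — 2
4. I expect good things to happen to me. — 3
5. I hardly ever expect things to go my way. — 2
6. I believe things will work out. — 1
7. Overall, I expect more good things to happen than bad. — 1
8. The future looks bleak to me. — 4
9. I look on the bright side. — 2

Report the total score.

Items 1, 2, 3, 5, 8 describe the absence/opposite of optimism → reverse-score.
on a 1–4 scale, reversed = 5 − raw.
  item 1: 5 − 1 = 4
  item 2: 5 − 1 = 4
  item 3: 5 − 2 = 3
  item 4: 3
  item 5: 5 − 2 = 3
  item 6: 1
  item 7: 1
  item 8: 5 − 4 = 1
  item 9: 2
Total = 4 + 4 + 3 + 3 + 3 + 1 + 1 + 1 + 2 = 22

22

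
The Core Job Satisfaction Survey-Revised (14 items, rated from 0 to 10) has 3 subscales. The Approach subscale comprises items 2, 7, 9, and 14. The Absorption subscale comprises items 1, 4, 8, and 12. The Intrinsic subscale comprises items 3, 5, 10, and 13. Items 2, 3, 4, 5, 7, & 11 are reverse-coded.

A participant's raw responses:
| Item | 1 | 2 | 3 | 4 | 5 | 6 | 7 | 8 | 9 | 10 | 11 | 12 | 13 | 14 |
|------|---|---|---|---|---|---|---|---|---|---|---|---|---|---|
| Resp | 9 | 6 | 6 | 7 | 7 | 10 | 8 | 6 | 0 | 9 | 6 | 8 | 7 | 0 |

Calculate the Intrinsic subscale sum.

23

Intrinsic items: 3, 5, 10, 13.
Of these, items 3 & 5 are reverse-coded; reversed = (0+10) − raw = 10 − raw.
  item 3: 10 − 6 = 4
  item 5: 10 − 7 = 3
  item 10: 9
  item 13: 7
Sum = 4 + 3 + 9 + 7 = 23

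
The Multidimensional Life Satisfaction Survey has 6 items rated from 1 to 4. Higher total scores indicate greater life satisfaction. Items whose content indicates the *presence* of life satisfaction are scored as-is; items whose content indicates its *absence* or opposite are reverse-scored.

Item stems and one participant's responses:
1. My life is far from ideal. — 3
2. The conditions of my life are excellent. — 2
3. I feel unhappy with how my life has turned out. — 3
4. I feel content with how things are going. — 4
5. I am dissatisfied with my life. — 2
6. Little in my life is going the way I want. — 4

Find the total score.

Items 1, 3, 5, 6 describe the absence/opposite of life satisfaction → reverse-score.
reversed = (1+4) − raw = 5 − raw.
  item 1: 5 − 3 = 2
  item 2: 2
  item 3: 5 − 3 = 2
  item 4: 4
  item 5: 5 − 2 = 3
  item 6: 5 − 4 = 1
Total = 2 + 2 + 2 + 4 + 3 + 1 = 14

14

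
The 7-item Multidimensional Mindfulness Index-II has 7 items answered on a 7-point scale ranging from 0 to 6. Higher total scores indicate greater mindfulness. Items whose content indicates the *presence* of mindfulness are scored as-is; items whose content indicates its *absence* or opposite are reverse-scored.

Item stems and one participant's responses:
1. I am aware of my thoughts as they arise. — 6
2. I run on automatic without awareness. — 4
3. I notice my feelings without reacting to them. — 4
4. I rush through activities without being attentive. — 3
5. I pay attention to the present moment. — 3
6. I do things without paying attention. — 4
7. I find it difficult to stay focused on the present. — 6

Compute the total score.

20

Items 2, 4, 6, 7 describe the absence/opposite of mindfulness → reverse-score.
reversed = (0+6) − raw = 6 − raw.
  item 1: 6
  item 2: 6 − 4 = 2
  item 3: 4
  item 4: 6 − 3 = 3
  item 5: 3
  item 6: 6 − 4 = 2
  item 7: 6 − 6 = 0
Total = 6 + 2 + 4 + 3 + 3 + 2 + 0 = 20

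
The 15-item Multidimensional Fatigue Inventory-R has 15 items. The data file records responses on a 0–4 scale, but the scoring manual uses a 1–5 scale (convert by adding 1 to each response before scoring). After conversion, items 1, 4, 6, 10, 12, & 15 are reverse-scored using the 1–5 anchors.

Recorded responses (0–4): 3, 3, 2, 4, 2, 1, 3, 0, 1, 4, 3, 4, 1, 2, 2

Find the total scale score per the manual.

Convert to 1–5: 4, 4, 3, 5, 3, 2, 4, 1, 2, 5, 4, 5, 2, 3, 3
Reverse-coded (reversed = (1+5) − raw = 6 − raw):
  item 1: 6 − 4 = 2
  item 4: 6 − 5 = 1
  item 6: 6 − 2 = 4
  item 10: 6 − 5 = 1
  item 12: 6 − 5 = 1
  item 15: 6 − 3 = 3
Scored: 2, 4, 3, 1, 3, 4, 4, 1, 2, 1, 4, 1, 2, 3, 3
Total = 38

38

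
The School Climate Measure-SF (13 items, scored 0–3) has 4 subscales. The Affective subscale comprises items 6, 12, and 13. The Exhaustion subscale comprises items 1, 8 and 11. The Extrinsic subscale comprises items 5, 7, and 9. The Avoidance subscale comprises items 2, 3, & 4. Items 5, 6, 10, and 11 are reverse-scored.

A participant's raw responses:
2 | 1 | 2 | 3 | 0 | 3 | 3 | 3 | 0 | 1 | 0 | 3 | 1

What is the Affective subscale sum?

4

Affective items: 6, 12, 13.
Of these, item 6 is reverse-scored; reverse-coded value = 3 − response.
  item 6: 3 − 3 = 0
  item 12: 3
  item 13: 1
Sum = 0 + 3 + 1 = 4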